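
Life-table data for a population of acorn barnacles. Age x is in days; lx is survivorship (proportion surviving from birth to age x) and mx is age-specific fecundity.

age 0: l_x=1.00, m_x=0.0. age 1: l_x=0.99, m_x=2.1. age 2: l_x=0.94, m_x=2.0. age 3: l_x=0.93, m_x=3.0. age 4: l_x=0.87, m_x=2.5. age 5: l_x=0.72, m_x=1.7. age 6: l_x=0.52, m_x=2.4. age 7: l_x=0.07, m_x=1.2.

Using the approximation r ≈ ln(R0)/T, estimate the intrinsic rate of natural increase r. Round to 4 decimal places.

0.7551

R0 = Σ lx·mx = 0 + 2.079 + 1.88 + 2.79 + 2.175 + 1.224 + 1.248 + 0.084 = 11.48
Σ x·lx·mx = 37.105; T = 37.105/11.48 = 3.23214…
r ≈ ln(R0)/T = ln(11.48)/3.23214… = 0.755105… → 0.7551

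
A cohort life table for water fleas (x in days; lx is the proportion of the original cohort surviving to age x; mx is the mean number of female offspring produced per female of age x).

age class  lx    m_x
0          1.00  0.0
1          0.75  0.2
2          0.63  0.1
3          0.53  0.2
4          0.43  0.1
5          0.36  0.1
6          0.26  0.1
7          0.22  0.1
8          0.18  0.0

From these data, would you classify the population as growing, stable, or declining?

R0 = Σ lx·mx = 0 + 0.15 + 0.063 + 0.106 + 0.043 + 0.036 + 0.026 + 0.022 + 0 = 0.446
R0 < 1, so the population is declining.

declining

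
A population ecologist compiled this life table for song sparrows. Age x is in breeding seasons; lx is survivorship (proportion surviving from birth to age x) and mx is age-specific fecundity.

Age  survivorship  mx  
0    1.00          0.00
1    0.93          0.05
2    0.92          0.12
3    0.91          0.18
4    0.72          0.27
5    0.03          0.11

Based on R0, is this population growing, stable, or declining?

declining

R0 = Σ lx·mx = 0 + 0.0465 + 0.1104 + 0.1638 + 0.1944 + 0.0033 = 0.5184
R0 < 1, so the population is declining.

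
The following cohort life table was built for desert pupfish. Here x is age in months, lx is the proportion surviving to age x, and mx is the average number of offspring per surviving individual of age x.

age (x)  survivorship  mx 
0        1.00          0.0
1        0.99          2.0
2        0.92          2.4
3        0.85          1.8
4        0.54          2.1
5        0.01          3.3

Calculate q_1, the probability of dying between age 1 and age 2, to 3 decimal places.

q_1 = (l_1 − l_2) / l_1 = (0.99 − 0.92) / 0.99
     = 0.07 / 0.99 = 0.070707… → 0.071

0.071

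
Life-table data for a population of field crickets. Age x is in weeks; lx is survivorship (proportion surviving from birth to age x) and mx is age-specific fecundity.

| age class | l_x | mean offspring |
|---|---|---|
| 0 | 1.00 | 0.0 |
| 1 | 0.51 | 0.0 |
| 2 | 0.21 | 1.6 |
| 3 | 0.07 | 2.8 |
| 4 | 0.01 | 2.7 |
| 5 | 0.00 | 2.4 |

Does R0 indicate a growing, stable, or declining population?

R0 = Σ lx·mx = 0 + 0 + 0.336 + 0.196 + 0.027 + 0 = 0.559
R0 < 1, so the population is declining.

declining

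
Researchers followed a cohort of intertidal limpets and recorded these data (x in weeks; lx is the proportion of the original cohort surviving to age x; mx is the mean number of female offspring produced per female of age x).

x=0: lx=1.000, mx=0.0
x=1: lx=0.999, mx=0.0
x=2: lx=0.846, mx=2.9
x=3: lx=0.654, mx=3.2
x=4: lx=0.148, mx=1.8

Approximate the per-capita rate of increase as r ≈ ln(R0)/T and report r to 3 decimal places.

0.617

R0 = Σ lx·mx = 0 + 0 + 2.4534 + 2.0928 + 0.2664 = 4.8126
Σ x·lx·mx = 12.2508; T = 12.2508/4.8126 = 2.54557…
r ≈ ln(R0)/T = ln(4.8126)/2.54557… = 0.61724… → 0.617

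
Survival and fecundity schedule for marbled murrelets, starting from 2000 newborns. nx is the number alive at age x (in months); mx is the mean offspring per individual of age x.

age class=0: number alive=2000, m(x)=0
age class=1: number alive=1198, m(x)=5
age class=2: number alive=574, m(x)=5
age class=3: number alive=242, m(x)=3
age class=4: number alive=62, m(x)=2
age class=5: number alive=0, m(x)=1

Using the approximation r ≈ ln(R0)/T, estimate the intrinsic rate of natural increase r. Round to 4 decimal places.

lx = nx/n0 = nx/2000: 1, 0.599, 0.287, 0.121, 0.031, 0
R0 = Σ lx·mx = 0 + 2.995 + 1.435 + 0.363 + 0.062 + 0 = 4.855
Σ x·lx·mx = 7.202; T = 7.202/4.855 = 1.48342…
r ≈ ln(R0)/T = ln(4.855)/1.48342… = 1.065113… → 1.0651

1.0651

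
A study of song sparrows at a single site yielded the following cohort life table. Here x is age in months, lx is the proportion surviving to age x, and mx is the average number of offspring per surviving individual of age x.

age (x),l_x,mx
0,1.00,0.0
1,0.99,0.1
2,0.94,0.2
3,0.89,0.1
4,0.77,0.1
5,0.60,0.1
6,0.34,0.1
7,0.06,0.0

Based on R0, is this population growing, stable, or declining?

declining

R0 = Σ lx·mx = 0 + 0.099 + 0.188 + 0.089 + 0.077 + 0.06 + 0.034 + 0 = 0.547
R0 < 1, so the population is declining.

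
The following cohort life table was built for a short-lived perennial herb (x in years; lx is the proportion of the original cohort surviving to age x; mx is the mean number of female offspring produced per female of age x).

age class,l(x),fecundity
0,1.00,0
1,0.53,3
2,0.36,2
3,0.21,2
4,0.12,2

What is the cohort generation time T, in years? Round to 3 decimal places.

lx·mx: 0, 1.59, 0.72, 0.42, 0.24 → R0 = 2.97
x·lx·mx: 0, 1.59, 1.44, 1.26, 0.96 → Σ = 5.25
T = 5.25 / 2.97 = 1.767677… → 1.768

1.768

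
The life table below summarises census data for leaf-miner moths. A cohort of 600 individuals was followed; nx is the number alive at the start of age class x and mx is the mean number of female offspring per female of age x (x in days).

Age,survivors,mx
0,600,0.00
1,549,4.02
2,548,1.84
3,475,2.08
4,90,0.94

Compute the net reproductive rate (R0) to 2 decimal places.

7.15

lx = nx/n0 = nx/600: 1, 0.915, 0.91333…, 0.79167…, 0.15
lx·mx by age: 0, 3.6783, 1.680533…, 1.646667…, 0.141
R0 = Σ lx·mx = 7.1465… → 7.15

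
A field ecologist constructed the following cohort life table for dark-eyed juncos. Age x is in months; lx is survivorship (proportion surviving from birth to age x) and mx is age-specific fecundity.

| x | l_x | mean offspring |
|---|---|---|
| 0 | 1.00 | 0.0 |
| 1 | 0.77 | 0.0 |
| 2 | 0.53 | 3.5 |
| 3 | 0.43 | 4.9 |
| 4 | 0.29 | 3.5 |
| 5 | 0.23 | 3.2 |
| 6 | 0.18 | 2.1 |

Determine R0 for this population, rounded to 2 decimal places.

6.09

lx·mx by age: 0, 0, 1.855, 2.107, 1.015, 0.736, 0.378
R0 = Σ lx·mx = 6.091 → 6.09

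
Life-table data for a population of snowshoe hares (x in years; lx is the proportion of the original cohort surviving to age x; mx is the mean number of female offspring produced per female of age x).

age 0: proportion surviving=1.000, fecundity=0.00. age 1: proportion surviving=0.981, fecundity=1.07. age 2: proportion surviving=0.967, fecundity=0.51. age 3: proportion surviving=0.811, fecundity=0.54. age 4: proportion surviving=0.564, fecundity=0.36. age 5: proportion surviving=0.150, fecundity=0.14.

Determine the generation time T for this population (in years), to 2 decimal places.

lx·mx: 0, 1.04967, 0.49317, 0.43794, 0.20304, 0.021 → R0 = 2.20482
x·lx·mx: 0, 1.04967, 0.98634, 1.31382, 0.81216, 0.105 → Σ = 4.26699
T = 4.26699 / 2.20482 = 1.935301… → 1.94

1.94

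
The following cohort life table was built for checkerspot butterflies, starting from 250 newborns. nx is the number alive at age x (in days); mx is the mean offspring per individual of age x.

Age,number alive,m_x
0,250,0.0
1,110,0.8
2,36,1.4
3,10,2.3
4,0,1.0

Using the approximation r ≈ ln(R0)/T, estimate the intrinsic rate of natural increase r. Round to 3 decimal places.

lx = nx/n0 = nx/250: 1, 0.44, 0.144, 0.04, 0
R0 = Σ lx·mx = 0 + 0.352 + 0.2016 + 0.092 + 0 = 0.6456
Σ x·lx·mx = 1.0312; T = 1.0312/0.6456 = 1.59727…
r ≈ ln(R0)/T = ln(0.6456)/1.59727… = -0.27395… → -0.274

-0.274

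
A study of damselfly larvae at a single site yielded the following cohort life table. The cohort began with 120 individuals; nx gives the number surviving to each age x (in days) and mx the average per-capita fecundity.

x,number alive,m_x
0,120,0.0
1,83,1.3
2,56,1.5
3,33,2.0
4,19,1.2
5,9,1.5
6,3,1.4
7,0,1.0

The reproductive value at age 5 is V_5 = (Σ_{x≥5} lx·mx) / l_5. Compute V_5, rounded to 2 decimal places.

1.97

lx = nx/n0 = nx/120: 1, 0.69167…, 0.46667…, 0.275, 0.15833…, 0.075, 0.025, 0
lx·mx for x ≥ 5: 0.1125, 0.035, 0 → sum = 0.1475
V_5 = 0.1475 / l_5 = 0.1475 / 0.075 = 1.966667… → 1.97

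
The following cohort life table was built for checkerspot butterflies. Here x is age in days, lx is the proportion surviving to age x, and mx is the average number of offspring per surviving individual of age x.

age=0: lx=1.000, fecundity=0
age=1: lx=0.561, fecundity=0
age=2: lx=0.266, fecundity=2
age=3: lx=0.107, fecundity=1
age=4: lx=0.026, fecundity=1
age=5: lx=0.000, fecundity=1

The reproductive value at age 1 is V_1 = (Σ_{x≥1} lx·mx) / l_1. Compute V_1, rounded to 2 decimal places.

1.19

lx·mx for x ≥ 1: 0, 0.532, 0.107, 0.026, 0 → sum = 0.665
V_1 = 0.665 / l_1 = 0.665 / 0.561 = 1.185383… → 1.19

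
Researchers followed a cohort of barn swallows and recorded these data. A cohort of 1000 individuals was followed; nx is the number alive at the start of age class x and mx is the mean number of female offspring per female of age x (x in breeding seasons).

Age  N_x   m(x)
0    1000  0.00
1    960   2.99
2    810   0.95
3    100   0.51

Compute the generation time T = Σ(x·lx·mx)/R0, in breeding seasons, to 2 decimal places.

1.24

lx = nx/n0 = nx/1000: 1, 0.96, 0.81, 0.1
lx·mx: 0, 2.8704, 0.7695, 0.051 → R0 = 3.6909
x·lx·mx: 0, 2.8704, 1.539, 0.153 → Σ = 4.5624
T = 4.5624 / 3.6909 = 1.236121… → 1.24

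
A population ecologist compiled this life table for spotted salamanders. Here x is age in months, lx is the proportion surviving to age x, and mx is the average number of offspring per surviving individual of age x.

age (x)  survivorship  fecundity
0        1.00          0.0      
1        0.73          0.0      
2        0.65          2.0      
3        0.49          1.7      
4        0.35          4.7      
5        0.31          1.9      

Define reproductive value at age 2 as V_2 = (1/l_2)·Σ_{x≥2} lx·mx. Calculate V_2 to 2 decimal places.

6.72

lx·mx for x ≥ 2: 1.3, 0.833, 1.645, 0.589 → sum = 4.367
V_2 = 4.367 / l_2 = 4.367 / 0.65 = 6.718462… → 6.72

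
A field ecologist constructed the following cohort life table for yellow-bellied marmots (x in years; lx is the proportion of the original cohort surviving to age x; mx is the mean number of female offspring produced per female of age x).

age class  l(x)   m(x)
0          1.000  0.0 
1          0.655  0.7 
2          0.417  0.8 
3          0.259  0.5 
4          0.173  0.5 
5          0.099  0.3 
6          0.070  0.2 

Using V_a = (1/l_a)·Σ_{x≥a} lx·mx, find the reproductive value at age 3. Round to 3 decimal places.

1.003

lx·mx for x ≥ 3: 0.1295, 0.0865, 0.0297, 0.014 → sum = 0.2597
V_3 = 0.2597 / l_3 = 0.2597 / 0.259 = 1.002703… → 1.003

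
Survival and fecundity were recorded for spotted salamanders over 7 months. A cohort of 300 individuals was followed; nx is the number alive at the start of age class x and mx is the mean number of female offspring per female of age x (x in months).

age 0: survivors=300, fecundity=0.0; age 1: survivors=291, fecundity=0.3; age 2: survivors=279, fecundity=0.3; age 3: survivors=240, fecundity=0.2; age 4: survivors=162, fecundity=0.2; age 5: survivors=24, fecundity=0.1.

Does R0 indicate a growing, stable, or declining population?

lx = nx/n0 = nx/300: 1, 0.97, 0.93, 0.8, 0.54, 0.08
R0 = Σ lx·mx = 0 + 0.291 + 0.279 + 0.16 + 0.108 + 0.008 = 0.846
R0 < 1, so the population is declining.

declining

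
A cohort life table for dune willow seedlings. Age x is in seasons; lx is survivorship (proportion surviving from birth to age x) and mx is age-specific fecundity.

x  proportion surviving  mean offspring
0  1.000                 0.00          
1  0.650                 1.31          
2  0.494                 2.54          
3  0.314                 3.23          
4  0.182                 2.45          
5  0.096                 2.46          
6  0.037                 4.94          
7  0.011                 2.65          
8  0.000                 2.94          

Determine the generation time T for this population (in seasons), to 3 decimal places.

lx·mx: 0, 0.8515, 1.25476, 1.01422, 0.4459, 0.23616, 0.18278, 0.02915, 0 → R0 = 4.01447
x·lx·mx: 0, 0.8515, 2.50952, 3.04266, 1.7836, 1.1808, 1.09668, 0.20405, 0 → Σ = 10.66881
T = 10.66881 / 4.01447 = 2.657589… → 2.658

2.658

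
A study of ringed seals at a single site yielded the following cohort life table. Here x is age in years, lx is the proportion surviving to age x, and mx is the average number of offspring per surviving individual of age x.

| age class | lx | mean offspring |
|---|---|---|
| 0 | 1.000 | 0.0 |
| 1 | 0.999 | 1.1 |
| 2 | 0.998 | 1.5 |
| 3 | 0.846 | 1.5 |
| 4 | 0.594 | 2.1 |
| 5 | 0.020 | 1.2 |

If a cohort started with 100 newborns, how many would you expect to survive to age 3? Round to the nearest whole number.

85

Expected survivors = N0 · l_3 = 100 × 0.846 = 84.6 → 85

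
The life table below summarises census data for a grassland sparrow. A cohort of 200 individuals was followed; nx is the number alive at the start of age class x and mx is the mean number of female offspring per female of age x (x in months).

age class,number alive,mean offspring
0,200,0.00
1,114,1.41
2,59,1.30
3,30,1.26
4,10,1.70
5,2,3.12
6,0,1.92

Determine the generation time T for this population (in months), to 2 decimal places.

lx = nx/n0 = nx/200: 1, 0.57, 0.295, 0.15, 0.05, 0.01, 0
lx·mx: 0, 0.8037, 0.3835, 0.189, 0.085, 0.0312, 0 → R0 = 1.4924
x·lx·mx: 0, 0.8037, 0.767, 0.567, 0.34, 0.156, 0 → Σ = 2.6337
T = 2.6337 / 1.4924 = 1.764741… → 1.76

1.76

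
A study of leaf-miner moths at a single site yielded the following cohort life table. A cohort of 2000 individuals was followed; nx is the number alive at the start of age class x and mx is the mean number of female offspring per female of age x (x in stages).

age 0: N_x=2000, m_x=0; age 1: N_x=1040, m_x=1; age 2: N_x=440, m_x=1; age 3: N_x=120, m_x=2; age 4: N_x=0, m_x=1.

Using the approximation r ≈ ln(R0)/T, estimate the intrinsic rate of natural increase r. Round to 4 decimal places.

-0.0983

lx = nx/n0 = nx/2000: 1, 0.52, 0.22, 0.06, 0
R0 = Σ lx·mx = 0 + 0.52 + 0.22 + 0.12 + 0 = 0.86
Σ x·lx·mx = 1.32; T = 1.32/0.86 = 1.53488…
r ≈ ln(R0)/T = ln(0.86)/1.53488… = -0.098263… → -0.0983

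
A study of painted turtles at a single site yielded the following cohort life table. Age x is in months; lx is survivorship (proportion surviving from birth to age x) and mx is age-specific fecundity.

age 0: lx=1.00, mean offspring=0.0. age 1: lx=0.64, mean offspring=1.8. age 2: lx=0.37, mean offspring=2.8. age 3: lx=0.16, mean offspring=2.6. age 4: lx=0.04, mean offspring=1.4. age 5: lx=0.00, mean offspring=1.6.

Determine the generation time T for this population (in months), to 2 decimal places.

1.77

lx·mx: 0, 1.152, 1.036, 0.416, 0.056, 0 → R0 = 2.66
x·lx·mx: 0, 1.152, 2.072, 1.248, 0.224, 0 → Σ = 4.696
T = 4.696 / 2.66 = 1.765414… → 1.77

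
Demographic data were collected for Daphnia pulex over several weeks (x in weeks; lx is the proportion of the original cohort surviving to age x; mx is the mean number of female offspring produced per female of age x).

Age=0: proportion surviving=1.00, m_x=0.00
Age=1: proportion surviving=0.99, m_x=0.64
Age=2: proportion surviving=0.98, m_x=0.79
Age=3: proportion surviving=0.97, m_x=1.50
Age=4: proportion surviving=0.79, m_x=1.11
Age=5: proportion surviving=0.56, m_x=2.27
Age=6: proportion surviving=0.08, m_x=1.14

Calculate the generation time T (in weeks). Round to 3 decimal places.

3.324

lx·mx: 0, 0.6336, 0.7742, 1.455, 0.8769, 1.2712, 0.0912 → R0 = 5.1021
x·lx·mx: 0, 0.6336, 1.5484, 4.365, 3.5076, 6.356, 0.5472 → Σ = 16.9578
T = 16.9578 / 5.1021 = 3.32369… → 3.324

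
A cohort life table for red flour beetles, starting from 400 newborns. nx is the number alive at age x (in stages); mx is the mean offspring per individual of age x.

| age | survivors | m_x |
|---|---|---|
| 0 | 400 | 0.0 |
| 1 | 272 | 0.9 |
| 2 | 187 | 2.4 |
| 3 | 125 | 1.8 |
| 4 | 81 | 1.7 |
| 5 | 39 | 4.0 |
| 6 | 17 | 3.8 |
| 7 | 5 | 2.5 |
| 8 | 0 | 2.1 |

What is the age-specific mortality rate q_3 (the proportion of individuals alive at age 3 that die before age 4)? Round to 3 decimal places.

lx = nx/n0 = nx/400: 1, 0.68, 0.4675, 0.3125, 0.2025, 0.0975, 0.0425, 0.0125, 0
q_3 = (l_3 − l_4) / l_3 = (0.3125 − 0.2025) / 0.3125
     = 0.11 / 0.3125 = 0.352 → 0.352

0.352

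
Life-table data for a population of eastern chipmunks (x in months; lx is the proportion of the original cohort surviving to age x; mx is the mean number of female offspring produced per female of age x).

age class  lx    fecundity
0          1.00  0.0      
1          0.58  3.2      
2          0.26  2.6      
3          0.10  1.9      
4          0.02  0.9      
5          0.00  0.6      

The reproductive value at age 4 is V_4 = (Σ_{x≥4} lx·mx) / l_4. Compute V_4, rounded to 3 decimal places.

lx·mx for x ≥ 4: 0.018, 0 → sum = 0.018
V_4 = 0.018 / l_4 = 0.018 / 0.02 = 0.9 → 0.900

0.900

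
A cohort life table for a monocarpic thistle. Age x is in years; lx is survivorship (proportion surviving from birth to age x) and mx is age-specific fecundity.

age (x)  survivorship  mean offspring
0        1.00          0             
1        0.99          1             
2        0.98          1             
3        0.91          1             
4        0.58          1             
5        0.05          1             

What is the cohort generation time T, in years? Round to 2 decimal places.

lx·mx: 0, 0.99, 0.98, 0.91, 0.58, 0.05 → R0 = 3.51
x·lx·mx: 0, 0.99, 1.96, 2.73, 2.32, 0.25 → Σ = 8.25
T = 8.25 / 3.51 = 2.350427… → 2.35

2.35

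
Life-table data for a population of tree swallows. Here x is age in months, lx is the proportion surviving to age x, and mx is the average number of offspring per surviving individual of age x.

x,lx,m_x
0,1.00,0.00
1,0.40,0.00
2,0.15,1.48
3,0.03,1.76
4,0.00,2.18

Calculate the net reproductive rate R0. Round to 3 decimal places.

lx·mx by age: 0, 0, 0.222, 0.0528, 0
R0 = Σ lx·mx = 0.2748 → 0.275

0.275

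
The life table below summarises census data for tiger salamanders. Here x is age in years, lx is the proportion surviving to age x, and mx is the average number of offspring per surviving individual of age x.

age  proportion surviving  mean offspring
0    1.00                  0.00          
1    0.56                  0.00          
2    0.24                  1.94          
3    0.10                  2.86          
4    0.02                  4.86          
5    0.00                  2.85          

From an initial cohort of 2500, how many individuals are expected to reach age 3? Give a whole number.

250

Expected survivors = N0 · l_3 = 2500 × 0.10 = 250 → 250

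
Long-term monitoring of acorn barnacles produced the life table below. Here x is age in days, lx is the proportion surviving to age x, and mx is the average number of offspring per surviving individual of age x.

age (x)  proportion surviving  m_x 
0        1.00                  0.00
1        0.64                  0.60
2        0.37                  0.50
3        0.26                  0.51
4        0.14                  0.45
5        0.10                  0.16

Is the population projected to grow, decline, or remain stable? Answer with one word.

R0 = Σ lx·mx = 0 + 0.384 + 0.185 + 0.1326 + 0.063 + 0.016 = 0.7806
R0 < 1, so the population is declining.

declining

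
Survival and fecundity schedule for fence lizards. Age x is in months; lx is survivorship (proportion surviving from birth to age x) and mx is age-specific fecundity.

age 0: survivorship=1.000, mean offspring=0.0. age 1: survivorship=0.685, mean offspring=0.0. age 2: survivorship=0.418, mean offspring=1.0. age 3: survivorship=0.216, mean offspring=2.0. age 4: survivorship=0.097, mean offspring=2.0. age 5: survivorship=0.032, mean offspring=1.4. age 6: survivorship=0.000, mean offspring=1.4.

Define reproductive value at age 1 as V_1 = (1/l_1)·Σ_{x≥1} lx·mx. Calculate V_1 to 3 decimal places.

1.589

lx·mx for x ≥ 1: 0, 0.418, 0.432, 0.194, 0.0448, 0 → sum = 1.0888
V_1 = 1.0888 / l_1 = 1.0888 / 0.685 = 1.589489… → 1.589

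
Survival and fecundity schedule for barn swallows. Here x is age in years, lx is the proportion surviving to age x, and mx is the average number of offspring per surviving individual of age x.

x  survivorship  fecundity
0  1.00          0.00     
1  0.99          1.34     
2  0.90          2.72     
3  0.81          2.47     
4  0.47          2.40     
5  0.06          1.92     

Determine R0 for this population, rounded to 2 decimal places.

lx·mx by age: 0, 1.3266, 2.448, 2.0007, 1.128, 0.1152
R0 = Σ lx·mx = 7.0185 → 7.02

7.02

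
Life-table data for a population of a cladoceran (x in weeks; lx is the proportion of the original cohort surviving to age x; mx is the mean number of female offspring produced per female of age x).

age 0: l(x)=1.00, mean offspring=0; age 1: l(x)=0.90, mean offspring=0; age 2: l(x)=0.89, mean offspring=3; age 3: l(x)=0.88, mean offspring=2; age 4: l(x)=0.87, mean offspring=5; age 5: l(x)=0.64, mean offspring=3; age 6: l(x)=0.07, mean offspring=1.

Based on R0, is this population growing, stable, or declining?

growing

R0 = Σ lx·mx = 0 + 0 + 2.67 + 1.76 + 4.35 + 1.92 + 0.07 = 10.77
R0 > 1, so the population is growing.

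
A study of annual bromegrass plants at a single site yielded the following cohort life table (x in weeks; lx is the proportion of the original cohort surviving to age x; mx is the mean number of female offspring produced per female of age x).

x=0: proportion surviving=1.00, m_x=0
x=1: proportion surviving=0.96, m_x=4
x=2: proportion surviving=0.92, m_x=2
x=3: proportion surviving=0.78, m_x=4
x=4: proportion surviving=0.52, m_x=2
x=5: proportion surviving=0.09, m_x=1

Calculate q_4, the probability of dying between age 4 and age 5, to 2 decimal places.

0.83

q_4 = (l_4 − l_5) / l_4 = (0.52 − 0.09) / 0.52
     = 0.43 / 0.52 = 0.826923… → 0.83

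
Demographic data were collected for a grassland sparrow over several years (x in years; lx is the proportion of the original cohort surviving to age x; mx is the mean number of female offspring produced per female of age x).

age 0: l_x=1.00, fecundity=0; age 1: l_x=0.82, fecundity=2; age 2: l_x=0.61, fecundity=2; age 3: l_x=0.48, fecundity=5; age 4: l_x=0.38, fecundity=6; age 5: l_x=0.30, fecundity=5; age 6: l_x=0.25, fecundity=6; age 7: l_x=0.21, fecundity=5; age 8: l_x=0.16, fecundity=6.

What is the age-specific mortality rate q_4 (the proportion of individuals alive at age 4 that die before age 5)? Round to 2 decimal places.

0.21

q_4 = (l_4 − l_5) / l_4 = (0.38 − 0.3) / 0.38
     = 0.08 / 0.38 = 0.210526… → 0.21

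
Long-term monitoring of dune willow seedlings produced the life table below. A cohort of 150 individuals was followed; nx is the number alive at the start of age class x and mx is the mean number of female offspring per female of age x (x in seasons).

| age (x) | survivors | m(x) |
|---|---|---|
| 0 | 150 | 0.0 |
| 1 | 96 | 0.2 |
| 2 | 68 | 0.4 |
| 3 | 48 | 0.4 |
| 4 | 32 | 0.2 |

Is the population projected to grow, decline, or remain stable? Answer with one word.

declining

lx = nx/n0 = nx/150: 1, 0.64, 0.45333…, 0.32, 0.21333…
R0 = Σ lx·mx = 0 + 0.128 + 0.181333… + 0.128 + 0.042667… = 0.48…
R0 < 1, so the population is declining.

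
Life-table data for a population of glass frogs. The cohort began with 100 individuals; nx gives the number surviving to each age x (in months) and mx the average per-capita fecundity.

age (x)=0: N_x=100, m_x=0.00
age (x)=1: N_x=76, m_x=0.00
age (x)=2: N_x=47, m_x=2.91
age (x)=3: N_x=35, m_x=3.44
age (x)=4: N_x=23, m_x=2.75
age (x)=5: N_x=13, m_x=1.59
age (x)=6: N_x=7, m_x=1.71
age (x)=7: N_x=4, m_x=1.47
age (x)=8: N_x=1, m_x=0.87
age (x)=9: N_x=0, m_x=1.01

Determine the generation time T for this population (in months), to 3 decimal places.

3.088

lx = nx/n0 = nx/100: 1, 0.76, 0.47, 0.35, 0.23, 0.13, 0.07, 0.04, 0.01, 0
lx·mx: 0, 0, 1.3677, 1.204, 0.6325, 0.2067, 0.1197, 0.0588, 0.0087, 0 → R0 = 3.5981
x·lx·mx: 0, 0, 2.7354, 3.612, 2.53, 1.0335, 0.7182, 0.4116, 0.0696, 0 → Σ = 11.1103
T = 11.1103 / 3.5981 = 3.087824… → 3.088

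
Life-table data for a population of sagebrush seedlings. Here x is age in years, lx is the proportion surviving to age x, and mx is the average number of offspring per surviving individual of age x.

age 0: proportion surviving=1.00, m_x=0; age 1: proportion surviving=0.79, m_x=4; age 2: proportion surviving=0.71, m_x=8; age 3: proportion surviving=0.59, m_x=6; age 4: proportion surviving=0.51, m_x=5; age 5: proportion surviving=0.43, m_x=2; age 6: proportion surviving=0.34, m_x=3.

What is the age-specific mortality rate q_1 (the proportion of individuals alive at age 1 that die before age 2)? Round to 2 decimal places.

q_1 = (l_1 − l_2) / l_1 = (0.79 − 0.71) / 0.79
     = 0.08 / 0.79 = 0.101266… → 0.10

0.10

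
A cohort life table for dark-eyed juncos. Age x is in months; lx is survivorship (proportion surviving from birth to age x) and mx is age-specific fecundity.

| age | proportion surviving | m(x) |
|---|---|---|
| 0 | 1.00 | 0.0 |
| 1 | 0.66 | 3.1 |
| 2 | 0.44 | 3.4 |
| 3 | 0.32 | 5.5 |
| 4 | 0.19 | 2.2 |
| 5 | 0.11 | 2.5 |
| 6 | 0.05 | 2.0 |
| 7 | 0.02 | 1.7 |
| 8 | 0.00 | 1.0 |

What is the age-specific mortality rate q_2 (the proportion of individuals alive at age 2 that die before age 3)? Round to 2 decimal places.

q_2 = (l_2 − l_3) / l_2 = (0.44 − 0.32) / 0.44
     = 0.12 / 0.44 = 0.272727… → 0.27

0.27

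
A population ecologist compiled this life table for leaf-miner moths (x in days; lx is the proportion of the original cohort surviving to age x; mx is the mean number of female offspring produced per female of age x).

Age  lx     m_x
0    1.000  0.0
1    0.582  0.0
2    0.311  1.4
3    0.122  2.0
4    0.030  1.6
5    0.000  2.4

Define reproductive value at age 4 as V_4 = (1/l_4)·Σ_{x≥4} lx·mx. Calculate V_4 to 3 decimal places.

lx·mx for x ≥ 4: 0.048, 0 → sum = 0.048
V_4 = 0.048 / l_4 = 0.048 / 0.03 = 1.6 → 1.600

1.600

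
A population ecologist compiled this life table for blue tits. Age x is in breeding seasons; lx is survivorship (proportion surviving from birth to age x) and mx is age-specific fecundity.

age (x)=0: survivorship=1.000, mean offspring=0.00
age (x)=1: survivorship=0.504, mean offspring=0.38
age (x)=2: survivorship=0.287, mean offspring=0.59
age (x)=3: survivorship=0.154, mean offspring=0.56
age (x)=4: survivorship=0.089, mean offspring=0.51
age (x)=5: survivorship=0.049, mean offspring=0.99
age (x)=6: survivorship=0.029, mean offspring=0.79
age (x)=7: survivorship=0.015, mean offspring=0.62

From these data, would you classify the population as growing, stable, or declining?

declining

R0 = Σ lx·mx = 0 + 0.19152 + 0.16933 + 0.08624 + 0.04539 + 0.04851 + 0.02291 + 0.0093 = 0.5732
R0 < 1, so the population is declining.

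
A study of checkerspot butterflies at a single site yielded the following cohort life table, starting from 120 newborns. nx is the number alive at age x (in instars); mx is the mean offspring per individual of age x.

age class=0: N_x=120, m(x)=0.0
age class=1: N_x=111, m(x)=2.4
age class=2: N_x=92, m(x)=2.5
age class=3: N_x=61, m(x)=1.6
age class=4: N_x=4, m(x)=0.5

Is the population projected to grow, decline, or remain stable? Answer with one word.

growing

lx = nx/n0 = nx/120: 1, 0.925, 0.76667…, 0.50833…, 0.03333…
R0 = Σ lx·mx = 0 + 2.22 + 1.916667… + 0.813333… + 0.016667… = 4.966667…
R0 > 1, so the population is growing.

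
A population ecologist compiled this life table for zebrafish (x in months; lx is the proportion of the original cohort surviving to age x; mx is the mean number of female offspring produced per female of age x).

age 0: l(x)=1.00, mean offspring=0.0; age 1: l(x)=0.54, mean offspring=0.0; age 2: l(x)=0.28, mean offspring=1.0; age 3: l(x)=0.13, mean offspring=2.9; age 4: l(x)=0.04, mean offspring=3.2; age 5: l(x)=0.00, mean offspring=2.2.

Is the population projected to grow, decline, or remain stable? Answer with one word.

declining

R0 = Σ lx·mx = 0 + 0 + 0.28 + 0.377 + 0.128 + 0 = 0.785
R0 < 1, so the population is declining.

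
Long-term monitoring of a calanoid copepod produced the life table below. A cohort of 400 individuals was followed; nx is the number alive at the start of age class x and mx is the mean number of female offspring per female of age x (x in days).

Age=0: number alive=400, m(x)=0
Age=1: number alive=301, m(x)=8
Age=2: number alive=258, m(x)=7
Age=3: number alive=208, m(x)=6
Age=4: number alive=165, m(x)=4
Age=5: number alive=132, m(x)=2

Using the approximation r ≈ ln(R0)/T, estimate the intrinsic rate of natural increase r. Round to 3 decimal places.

lx = nx/n0 = nx/400: 1, 0.7525, 0.645, 0.52, 0.4125, 0.33
R0 = Σ lx·mx = 0 + 6.02 + 4.515 + 3.12 + 1.65 + 0.66 = 15.965
Σ x·lx·mx = 34.31; T = 34.31/15.965 = 2.14908…
r ≈ ln(R0)/T = ln(15.965)/2.14908… = 1.28911… → 1.289

1.289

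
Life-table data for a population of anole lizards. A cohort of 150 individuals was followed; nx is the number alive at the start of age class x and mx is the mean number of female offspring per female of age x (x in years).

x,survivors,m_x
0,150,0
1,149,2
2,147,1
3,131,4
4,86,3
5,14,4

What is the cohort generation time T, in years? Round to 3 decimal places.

2.709

lx = nx/n0 = nx/150: 1, 0.99333…, 0.98, 0.87333…, 0.57333…, 0.09333…
lx·mx: 0, 1.986667…, 0.98, 3.493333…, 1.72…, 0.373333… → R0 = 8.553333…
x·lx·mx: 0, 1.986667…, 1.96, 10.48…, 6.88…, 1.866667… → Σ = 23.173333…
T = 23.173333… / 8.553333… = 2.709275… → 2.709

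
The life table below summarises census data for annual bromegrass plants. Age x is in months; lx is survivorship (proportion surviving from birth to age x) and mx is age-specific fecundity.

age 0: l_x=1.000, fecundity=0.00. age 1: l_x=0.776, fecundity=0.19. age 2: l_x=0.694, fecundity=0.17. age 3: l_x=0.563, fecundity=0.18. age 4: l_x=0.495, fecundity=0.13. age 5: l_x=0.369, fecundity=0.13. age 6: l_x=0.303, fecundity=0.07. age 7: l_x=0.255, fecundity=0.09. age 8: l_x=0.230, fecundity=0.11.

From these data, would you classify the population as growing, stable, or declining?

declining

R0 = Σ lx·mx = 0 + 0.14744 + 0.11798 + 0.10134 + 0.06435 + 0.04797 + 0.02121 + 0.02295 + 0.0253 = 0.54854
R0 < 1, so the population is declining.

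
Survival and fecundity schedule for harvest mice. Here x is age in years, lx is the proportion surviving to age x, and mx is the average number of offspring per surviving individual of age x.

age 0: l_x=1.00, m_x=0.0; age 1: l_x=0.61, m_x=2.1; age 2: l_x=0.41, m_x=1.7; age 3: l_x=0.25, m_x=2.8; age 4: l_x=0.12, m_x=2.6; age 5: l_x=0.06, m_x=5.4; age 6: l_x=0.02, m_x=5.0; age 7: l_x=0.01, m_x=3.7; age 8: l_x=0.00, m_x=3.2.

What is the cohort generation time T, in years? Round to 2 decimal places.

lx·mx: 0, 1.281, 0.697, 0.7, 0.312, 0.324, 0.1, 0.037, 0 → R0 = 3.451
x·lx·mx: 0, 1.281, 1.394, 2.1, 1.248, 1.62, 0.6, 0.259, 0 → Σ = 8.502
T = 8.502 / 3.451 = 2.463634… → 2.46

2.46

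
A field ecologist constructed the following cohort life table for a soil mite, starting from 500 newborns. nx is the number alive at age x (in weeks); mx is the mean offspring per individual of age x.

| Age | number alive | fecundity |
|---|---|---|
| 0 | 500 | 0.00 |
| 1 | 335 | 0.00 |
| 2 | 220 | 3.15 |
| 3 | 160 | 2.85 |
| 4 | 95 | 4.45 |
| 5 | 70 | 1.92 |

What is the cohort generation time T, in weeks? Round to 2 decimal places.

3.00

lx = nx/n0 = nx/500: 1, 0.67, 0.44, 0.32, 0.19, 0.14
lx·mx: 0, 0, 1.386, 0.912, 0.8455, 0.2688 → R0 = 3.4123
x·lx·mx: 0, 0, 2.772, 2.736, 3.382, 1.344 → Σ = 10.234
T = 10.234 / 3.4123 = 2.99915… → 3.00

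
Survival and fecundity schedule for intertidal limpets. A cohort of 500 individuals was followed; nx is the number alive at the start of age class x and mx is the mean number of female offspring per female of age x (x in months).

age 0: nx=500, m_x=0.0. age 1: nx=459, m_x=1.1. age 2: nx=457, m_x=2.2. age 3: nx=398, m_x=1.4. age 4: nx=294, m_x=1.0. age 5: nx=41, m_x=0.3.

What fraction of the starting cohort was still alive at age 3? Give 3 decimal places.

0.796

l_3 = n_3/n_0 = 398/500 = 0.796 → 0.796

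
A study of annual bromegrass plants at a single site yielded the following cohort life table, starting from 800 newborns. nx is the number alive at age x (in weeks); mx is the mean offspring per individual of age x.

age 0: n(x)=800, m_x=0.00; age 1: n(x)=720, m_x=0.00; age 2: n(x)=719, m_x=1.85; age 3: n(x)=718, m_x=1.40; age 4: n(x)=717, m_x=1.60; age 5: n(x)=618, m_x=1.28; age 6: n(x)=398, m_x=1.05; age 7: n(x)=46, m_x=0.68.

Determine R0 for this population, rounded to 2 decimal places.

lx = nx/n0 = nx/800: 1, 0.9, 0.89875, 0.8975, 0.89625, 0.7725, 0.4975, 0.0575
lx·mx by age: 0, 0, 1.662688…, 1.2565, 1.434…, 0.9888, 0.522375, 0.0391
R0 = Σ lx·mx = 5.903463… → 5.90

5.90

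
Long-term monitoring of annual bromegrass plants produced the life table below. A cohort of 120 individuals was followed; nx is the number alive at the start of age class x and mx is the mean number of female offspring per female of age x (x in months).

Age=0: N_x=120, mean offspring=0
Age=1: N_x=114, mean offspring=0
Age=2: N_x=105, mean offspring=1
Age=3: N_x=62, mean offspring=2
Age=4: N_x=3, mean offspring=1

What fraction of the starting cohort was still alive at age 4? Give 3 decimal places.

l_4 = n_4/n_0 = 3/120 = 0.025 → 0.025

0.025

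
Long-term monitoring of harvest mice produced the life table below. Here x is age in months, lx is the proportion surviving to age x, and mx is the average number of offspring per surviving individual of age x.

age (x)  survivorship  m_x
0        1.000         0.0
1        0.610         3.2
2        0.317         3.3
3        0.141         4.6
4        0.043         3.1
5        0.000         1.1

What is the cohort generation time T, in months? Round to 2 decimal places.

1.73

lx·mx: 0, 1.952, 1.0461, 0.6486, 0.1333, 0 → R0 = 3.78
x·lx·mx: 0, 1.952, 2.0922, 1.9458, 0.5332, 0 → Σ = 6.5232
T = 6.5232 / 3.78 = 1.725714… → 1.73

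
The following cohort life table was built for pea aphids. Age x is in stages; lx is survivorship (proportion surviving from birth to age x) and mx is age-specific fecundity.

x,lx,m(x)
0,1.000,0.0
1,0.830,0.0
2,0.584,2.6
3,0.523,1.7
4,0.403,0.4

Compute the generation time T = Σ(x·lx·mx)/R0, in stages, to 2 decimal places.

2.47

lx·mx: 0, 0, 1.5184, 0.8891, 0.1612 → R0 = 2.5687
x·lx·mx: 0, 0, 3.0368, 2.6673, 0.6448 → Σ = 6.3489
T = 6.3489 / 2.5687 = 2.471639… → 2.47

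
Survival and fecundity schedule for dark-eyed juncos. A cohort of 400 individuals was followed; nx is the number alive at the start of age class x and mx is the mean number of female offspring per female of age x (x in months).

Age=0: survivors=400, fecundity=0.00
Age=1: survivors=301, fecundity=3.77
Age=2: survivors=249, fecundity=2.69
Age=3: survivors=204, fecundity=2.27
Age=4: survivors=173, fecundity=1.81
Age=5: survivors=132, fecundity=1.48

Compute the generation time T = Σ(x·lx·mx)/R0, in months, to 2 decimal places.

2.19

lx = nx/n0 = nx/400: 1, 0.7525, 0.6225, 0.51, 0.4325, 0.33
lx·mx: 0, 2.836925, 1.674525, 1.1577, 0.782825, 0.4884 → R0 = 6.940375
x·lx·mx: 0, 2.836925, 3.34905, 3.4731, 3.1313, 2.442 → Σ = 15.232375
T = 15.232375 / 6.940375 = 2.194748… → 2.19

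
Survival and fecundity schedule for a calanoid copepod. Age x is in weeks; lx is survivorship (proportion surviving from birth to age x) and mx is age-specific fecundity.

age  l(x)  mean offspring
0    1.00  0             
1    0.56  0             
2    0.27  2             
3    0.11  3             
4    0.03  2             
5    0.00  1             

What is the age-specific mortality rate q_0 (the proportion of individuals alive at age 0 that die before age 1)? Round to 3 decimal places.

q_0 = (l_0 − l_1) / l_0 = (1 − 0.56) / 1
     = 0.44 / 1 = 0.44 → 0.440

0.440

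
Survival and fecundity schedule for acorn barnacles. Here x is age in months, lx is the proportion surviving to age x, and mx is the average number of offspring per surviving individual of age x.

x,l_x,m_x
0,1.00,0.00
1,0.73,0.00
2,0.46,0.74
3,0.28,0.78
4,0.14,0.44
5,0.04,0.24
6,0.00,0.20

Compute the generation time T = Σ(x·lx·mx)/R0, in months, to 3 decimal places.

lx·mx: 0, 0, 0.3404, 0.2184, 0.0616, 0.0096, 0 → R0 = 0.63
x·lx·mx: 0, 0, 0.6808, 0.6552, 0.2464, 0.048, 0 → Σ = 1.6304
T = 1.6304 / 0.63 = 2.587937… → 2.588

2.588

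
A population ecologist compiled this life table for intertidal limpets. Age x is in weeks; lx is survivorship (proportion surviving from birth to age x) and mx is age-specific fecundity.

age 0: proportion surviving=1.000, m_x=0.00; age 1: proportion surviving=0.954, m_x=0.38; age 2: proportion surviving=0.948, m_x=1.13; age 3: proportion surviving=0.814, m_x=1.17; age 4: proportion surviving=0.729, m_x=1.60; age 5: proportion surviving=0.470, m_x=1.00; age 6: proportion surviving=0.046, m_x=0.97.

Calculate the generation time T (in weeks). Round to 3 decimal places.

3.109

lx·mx: 0, 0.36252, 1.07124, 0.95238, 1.1664, 0.47, 0.04462 → R0 = 4.06716
x·lx·mx: 0, 0.36252, 2.14248, 2.85714, 4.6656, 2.35, 0.26772 → Σ = 12.64546
T = 12.64546 / 4.06716 = 3.109162… → 3.109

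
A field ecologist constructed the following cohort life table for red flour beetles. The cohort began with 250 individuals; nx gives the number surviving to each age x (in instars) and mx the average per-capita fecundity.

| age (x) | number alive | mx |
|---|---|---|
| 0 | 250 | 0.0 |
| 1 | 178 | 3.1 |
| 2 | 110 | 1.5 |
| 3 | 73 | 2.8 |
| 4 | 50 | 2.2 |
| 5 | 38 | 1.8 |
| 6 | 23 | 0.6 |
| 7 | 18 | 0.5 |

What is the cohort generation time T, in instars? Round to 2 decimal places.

2.16

lx = nx/n0 = nx/250: 1, 0.712, 0.44, 0.292, 0.2, 0.152, 0.092, 0.072
lx·mx: 0, 2.2072, 0.66, 0.8176, 0.44, 0.2736, 0.0552, 0.036 → R0 = 4.4896
x·lx·mx: 0, 2.2072, 1.32, 2.4528, 1.76, 1.368, 0.3312, 0.252 → Σ = 9.6912
T = 9.6912 / 4.4896 = 2.158589… → 2.16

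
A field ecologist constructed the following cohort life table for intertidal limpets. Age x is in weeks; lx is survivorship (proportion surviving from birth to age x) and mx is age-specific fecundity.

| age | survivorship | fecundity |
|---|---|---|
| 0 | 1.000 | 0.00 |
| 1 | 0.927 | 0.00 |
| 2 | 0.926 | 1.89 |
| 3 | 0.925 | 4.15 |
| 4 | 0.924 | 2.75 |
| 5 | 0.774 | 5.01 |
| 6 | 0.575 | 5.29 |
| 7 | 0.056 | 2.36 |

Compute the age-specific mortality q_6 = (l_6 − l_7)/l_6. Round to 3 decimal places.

0.903

q_6 = (l_6 − l_7) / l_6 = (0.575 − 0.056) / 0.575
     = 0.519 / 0.575 = 0.902609… → 0.903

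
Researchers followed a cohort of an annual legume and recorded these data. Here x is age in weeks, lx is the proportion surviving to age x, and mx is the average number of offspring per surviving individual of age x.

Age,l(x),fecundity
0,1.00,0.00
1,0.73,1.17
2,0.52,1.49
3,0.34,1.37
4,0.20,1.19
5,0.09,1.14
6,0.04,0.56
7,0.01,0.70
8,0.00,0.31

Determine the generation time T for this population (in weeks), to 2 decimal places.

2.21

lx·mx: 0, 0.8541, 0.7748, 0.4658, 0.238, 0.1026, 0.0224, 0.007, 0 → R0 = 2.4647
x·lx·mx: 0, 0.8541, 1.5496, 1.3974, 0.952, 0.513, 0.1344, 0.049, 0 → Σ = 5.4495
T = 5.4495 / 2.4647 = 2.21102… → 2.21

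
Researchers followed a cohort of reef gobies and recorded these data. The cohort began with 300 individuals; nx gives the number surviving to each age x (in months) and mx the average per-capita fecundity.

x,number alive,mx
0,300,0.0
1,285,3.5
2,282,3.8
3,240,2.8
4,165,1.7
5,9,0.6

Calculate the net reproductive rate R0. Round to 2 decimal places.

10.09

lx = nx/n0 = nx/300: 1, 0.95, 0.94, 0.8, 0.55, 0.03
lx·mx by age: 0, 3.325, 3.572, 2.24, 0.935, 0.018
R0 = Σ lx·mx = 10.09 → 10.09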